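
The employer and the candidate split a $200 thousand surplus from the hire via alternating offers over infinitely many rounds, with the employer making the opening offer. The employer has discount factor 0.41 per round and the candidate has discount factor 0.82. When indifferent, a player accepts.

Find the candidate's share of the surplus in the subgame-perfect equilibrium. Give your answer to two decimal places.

When the employer proposes, the candidate accepts any offer worth at least 0.82 times what the candidate would get by proposing next round; and vice versa.
This gives x = 200 − 0.82y and y = 200 − 0.41x, where x and y are each side's share when it proposes.
Hence (1 − 0.82·0.41)x = 200(1 − 0.82), i.e. 0.6638·x = 36.
x ≈ 54.2332; the candidate's share is 200 − x ≈ 145.7668.

145.77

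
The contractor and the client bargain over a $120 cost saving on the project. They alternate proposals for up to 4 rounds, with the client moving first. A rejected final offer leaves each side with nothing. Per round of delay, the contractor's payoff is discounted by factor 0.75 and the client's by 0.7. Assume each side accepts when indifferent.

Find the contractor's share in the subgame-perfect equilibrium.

Solve by backward induction from round 4.
Round 4 (the contractor proposes): rejection yields 0 for the client; the contractor offers 0 and keeps 120.
Round 3 (the client proposes): the contractor can get 120 next round, worth 0.75 × 120 = 90 now. The client offers 90 and keeps 120 − 90 = 30.
Round 2 (the contractor proposes): the client can get 30 next round, worth 0.7 × 30 = 21 now, so the contractor offers 21, keeping 99.
Round 1 (the client proposes): the contractor can get 99 next round, worth 0.75 × 99 = 74.25 now; the client offers that and keeps 45.75.

74.25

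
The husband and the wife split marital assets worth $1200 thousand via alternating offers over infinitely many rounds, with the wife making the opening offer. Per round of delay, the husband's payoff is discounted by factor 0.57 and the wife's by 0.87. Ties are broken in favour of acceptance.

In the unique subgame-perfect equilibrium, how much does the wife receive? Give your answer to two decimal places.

1023.61

When the wife proposes, the husband accepts any offer worth at least 0.57 times what the husband would get by proposing next round; and vice versa.
This gives x = 1200 − 0.57y and y = 1200 − 0.87x, where x and y are each side's share when it proposes.
Hence (1 − 0.57·0.87)x = 1200(1 − 0.57), i.e. 0.5041·x = 516.
x ≈ 1023.6064; the husband's share is 1200 − x ≈ 176.3936.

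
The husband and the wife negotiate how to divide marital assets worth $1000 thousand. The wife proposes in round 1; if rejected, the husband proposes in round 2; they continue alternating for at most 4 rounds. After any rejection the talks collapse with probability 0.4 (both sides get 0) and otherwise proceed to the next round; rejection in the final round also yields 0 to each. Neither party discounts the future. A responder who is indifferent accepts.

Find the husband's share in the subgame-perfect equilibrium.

Round 4 (the husband proposes): the wife will accept anything ≥ 0, so the husband offers 0 and keeps 1000.
Round 3 (the wife proposes): rejecting gives the husband an expected 0.6 × 1000 = 600, so the wife offers 600, keeping 400.
Round 2 (the husband proposes): rejecting gives the wife an expected 0.6 × 400 = 240. The husband offers 240 and keeps 1000 − 240 = 760.
Round 1 (the wife proposes): rejecting gives the husband an expected 0.6 × 760 = 456; the wife offers that and keeps 544.

456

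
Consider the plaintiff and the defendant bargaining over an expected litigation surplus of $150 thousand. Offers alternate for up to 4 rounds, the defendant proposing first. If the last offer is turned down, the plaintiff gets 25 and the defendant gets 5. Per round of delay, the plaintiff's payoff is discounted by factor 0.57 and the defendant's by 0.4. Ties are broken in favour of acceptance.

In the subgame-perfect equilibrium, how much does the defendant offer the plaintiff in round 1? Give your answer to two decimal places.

Round 4 (the plaintiff proposes): the defendant gets 5 if talks fail, so the plaintiff offers 5 and keeps 145.
Round 3 (the defendant proposes): the plaintiff can get 145 next round, worth 0.57 × 145 = 82.65 now. The defendant offers 82.65 and keeps 150 − 82.65 = 67.35.
Round 2 (the plaintiff proposes): the defendant can get 67.35 next round, worth 0.4 × 67.35 = 26.94 now, so the plaintiff offers 26.94, keeping 123.06.
Round 1 (the defendant proposes): the plaintiff can get 123.06 next round, worth 0.57 × 123.06 = 70.1442 now. The defendant offers 70.1442 and keeps 150 − 70.1442 = 79.8558.

70.14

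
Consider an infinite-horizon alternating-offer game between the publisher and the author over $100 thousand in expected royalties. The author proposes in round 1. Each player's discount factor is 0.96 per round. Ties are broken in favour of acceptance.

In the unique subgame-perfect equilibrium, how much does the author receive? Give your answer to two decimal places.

Let x be the author's share when the author proposes and y be the publisher's share when the publisher proposes.
The publisher accepts iff offered ≥ 0.96·y, so x = 100 − 0.96y. Symmetrically y = 100 − 0.96x.
Substituting: x = 100 − 0.96(100 − 0.96x), giving x(1 − 0.96·0.96) = 100(1 − 0.96).
So x = 100 × 0.04 / 0.0784 ≈ 51.0204, and the publisher receives 100 − x ≈ 48.9796.

51.02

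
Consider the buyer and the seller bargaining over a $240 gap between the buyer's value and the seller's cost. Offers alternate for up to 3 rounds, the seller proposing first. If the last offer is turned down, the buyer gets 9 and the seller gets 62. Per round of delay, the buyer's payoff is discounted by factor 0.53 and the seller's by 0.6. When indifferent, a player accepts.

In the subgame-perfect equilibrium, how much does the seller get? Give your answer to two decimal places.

Round 3 (the seller proposes): the buyer gets 9 if talks fail, so the seller offers 9 and keeps 231.
Round 2 (the buyer proposes): the seller can get 231 next round, worth 0.6 × 231 = 138.6 now. The buyer offers 138.6 and keeps 240 − 138.6 = 101.4.
Round 1 (the seller proposes): the buyer can get 101.4 next round, worth 0.53 × 101.4 = 53.742 now, so the seller offers 53.742, keeping 186.258.

186.26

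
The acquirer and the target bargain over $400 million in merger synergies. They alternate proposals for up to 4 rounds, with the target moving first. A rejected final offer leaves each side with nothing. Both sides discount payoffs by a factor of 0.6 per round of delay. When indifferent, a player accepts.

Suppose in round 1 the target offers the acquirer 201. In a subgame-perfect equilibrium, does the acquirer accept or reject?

Accept

Round 4 (the acquirer proposes): rejection yields 0 for the target; the acquirer offers 0 and keeps 400.
Round 3 (the target proposes): the acquirer can get 400 next round, worth 0.6 × 400 = 240 now, so the target offers 240, keeping 160.
Round 2 (the acquirer proposes): the target can get 160 next round, worth 0.6 × 160 = 96 now; the acquirer offers that and keeps 304.
So by rejecting in round 1, the acquirer gets 304 next round, worth 0.6 × 304 = 182.4 now.
Offer 201 ≥ 182.4, so the acquirer accepts.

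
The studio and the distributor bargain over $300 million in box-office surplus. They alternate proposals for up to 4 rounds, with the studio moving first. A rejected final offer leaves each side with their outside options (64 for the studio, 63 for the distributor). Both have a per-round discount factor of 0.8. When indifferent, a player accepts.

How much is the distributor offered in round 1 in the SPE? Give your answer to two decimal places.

Round 4 (the distributor proposes): the studio gets 64 if talks fail, so the distributor offers 64 and keeps 236.
Round 3 (the studio proposes): the distributor can get 236 next round, worth 0.8 × 236 = 188.8 now; the studio offers that and keeps 111.2.
Round 2 (the distributor proposes): the studio can get 111.2 next round, worth 0.8 × 111.2 = 88.96 now. The distributor offers 88.96 and keeps 300 − 88.96 = 211.04.
Round 1 (the studio proposes): the distributor can get 211.04 next round, worth 0.8 × 211.04 = 168.832 now. The studio offers 168.832 and keeps 300 − 168.832 = 131.168.

168.83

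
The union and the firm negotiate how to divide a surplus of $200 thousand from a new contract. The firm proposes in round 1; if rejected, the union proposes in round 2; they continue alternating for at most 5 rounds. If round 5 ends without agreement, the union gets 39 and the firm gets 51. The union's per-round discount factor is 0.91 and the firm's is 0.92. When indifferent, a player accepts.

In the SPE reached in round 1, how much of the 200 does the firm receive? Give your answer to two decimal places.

145.92

By backward induction:
Round 5 (the firm proposes): the union gets 39 if talks fail, so the firm offers 39 and keeps 161.
Round 4 (the union proposes): the firm can get 161 next round, worth 0.92 × 161 = 148.12 now; the union offers that and keeps 51.88.
Round 3 (the firm proposes): the union can get 51.88 next round, worth 0.91 × 51.88 = 47.2108 now. The firm offers 47.2108 and keeps 200 − 47.2108 = 152.7892.
Round 2 (the union proposes): the firm can get 152.7892 next round, worth 0.92 × 152.7892 = 140.566064 now. The union offers 140.566064 and keeps 200 − 140.566064 = 59.433936.
Round 1 (the firm proposes): the union can get 59.433936 next round, worth 0.91 × 59.433936 = 54.08488176 now, so the firm offers 54.08488176, keeping 145.91511824.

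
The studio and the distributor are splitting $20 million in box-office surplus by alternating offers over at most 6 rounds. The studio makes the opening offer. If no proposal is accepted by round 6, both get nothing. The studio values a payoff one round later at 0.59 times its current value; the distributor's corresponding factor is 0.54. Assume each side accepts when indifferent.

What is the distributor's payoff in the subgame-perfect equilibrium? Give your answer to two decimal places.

Solve by backward induction from round 6.
Round 6 (the distributor proposes): the studio will accept anything ≥ 0, so the distributor offers 0 and keeps 20.
Round 5 (the studio proposes): the distributor can get 20 next round, worth 0.54 × 20 = 10.8 now; the studio offers that and keeps 9.2.
Round 4 (the distributor proposes): the studio can get 9.2 next round, worth 0.59 × 9.2 = 5.428 now; the distributor offers that and keeps 14.572.
Round 3 (the studio proposes): the distributor can get 14.572 next round, worth 0.54 × 14.572 = 7.86888 now. The studio offers 7.86888 and keeps 20 − 7.86888 = 12.13112.
Round 2 (the distributor proposes): the studio can get 12.13112 next round, worth 0.59 × 12.13112 = 7.1573608 now; the distributor offers that and keeps 12.8426392.
Round 1 (the studio proposes): the distributor can get 12.8426392 next round, worth 0.54 × 12.8426392 = 6.935025168 now. The studio offers 6.935025168 and keeps 20 − 6.935025168 = 13.064974832.

6.94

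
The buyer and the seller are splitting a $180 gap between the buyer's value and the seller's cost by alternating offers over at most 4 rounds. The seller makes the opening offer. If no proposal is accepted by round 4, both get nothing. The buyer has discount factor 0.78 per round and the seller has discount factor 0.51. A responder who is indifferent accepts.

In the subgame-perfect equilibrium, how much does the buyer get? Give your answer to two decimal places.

124.65

Solve by backward induction from round 4.
Round 4 (the buyer proposes): the seller will accept anything ≥ 0, so the buyer offers 0 and keeps 180.
Round 3 (the seller proposes): the buyer can get 180 next round, worth 0.78 × 180 = 140.4 now. The seller offers 140.4 and keeps 180 − 140.4 = 39.6.
Round 2 (the buyer proposes): the seller can get 39.6 next round, worth 0.51 × 39.6 = 20.196 now; the buyer offers that and keeps 159.804.
Round 1 (the seller proposes): the buyer can get 159.804 next round, worth 0.78 × 159.804 = 124.64712 now, so the seller offers 124.64712, keeping 55.35288.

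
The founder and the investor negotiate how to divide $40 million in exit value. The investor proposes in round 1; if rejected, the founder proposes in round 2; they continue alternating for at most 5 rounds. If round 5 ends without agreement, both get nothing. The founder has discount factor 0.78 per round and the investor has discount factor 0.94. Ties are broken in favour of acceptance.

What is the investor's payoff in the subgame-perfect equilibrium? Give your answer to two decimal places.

36.76

Round 5 (the investor proposes): rejection yields 0 for the founder; the investor offers 0 and keeps 40.
Round 4 (the founder proposes): the investor can get 40 next round, worth 0.94 × 40 = 37.6 now; the founder offers that and keeps 2.4.
Round 3 (the investor proposes): the founder can get 2.4 next round, worth 0.78 × 2.4 = 1.872 now; the investor offers that and keeps 38.128.
Round 2 (the founder proposes): the investor can get 38.128 next round, worth 0.94 × 38.128 = 35.84032 now, so the founder offers 35.84032, keeping 4.15968.
Round 1 (the investor proposes): the founder can get 4.15968 next round, worth 0.78 × 4.15968 = 3.2445504 now, so the investor offers 3.2445504, keeping 36.7554496.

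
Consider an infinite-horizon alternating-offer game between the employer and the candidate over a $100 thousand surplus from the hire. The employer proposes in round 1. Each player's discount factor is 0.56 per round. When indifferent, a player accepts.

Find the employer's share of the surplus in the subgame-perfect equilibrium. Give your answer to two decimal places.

When the employer proposes, the candidate accepts any offer worth at least 0.56 times what the candidate would get by proposing next round; and vice versa.
This gives x = 100 − 0.56y and y = 100 − 0.56x, where x and y are each side's share when it proposes.
Hence (1 − 0.56·0.56)x = 100(1 − 0.56), i.e. 0.6864·x = 44.
x ≈ 64.1026; the candidate's share is 100 − x ≈ 35.8974.

64.10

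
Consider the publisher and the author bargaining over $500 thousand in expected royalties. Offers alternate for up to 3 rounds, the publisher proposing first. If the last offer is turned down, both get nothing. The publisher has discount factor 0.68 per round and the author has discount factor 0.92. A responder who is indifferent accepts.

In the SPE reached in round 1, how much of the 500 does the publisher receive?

352.8

Round 3 (the publisher proposes): the author will accept anything ≥ 0, so the publisher offers 0 and keeps 500.
Round 2 (the author proposes): the publisher can get 500 next round, worth 0.68 × 500 = 340 now. The author offers 340 and keeps 500 − 340 = 160.
Round 1 (the publisher proposes): the author can get 160 next round, worth 0.92 × 160 = 147.2 now; the publisher offers that and keeps 352.8.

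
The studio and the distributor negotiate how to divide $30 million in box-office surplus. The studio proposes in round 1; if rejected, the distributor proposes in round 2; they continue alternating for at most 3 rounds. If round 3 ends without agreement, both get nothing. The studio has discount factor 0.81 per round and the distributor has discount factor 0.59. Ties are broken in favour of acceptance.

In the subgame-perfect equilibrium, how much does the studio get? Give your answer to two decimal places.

26.64

Round 3 (the studio proposes): rejection yields 0 for the distributor; the studio offers 0 and keeps 30.
Round 2 (the distributor proposes): the studio can get 30 next round, worth 0.81 × 30 = 24.3 now; the distributor offers that and keeps 5.7.
Round 1 (the studio proposes): the distributor can get 5.7 next round, worth 0.59 × 5.7 = 3.363 now; the studio offers that and keeps 26.637.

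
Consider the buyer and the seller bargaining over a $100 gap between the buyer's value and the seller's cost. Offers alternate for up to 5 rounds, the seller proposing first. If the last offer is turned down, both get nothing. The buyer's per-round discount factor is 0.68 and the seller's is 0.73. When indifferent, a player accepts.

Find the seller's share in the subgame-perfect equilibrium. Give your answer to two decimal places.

Round 5 (the seller proposes): the buyer will accept anything ≥ 0, so the seller offers 0 and keeps 100.
Round 4 (the buyer proposes): the seller can get 100 next round, worth 0.73 × 100 = 73 now; the buyer offers that and keeps 27.
Round 3 (the seller proposes): the buyer can get 27 next round, worth 0.68 × 27 = 18.36 now, so the seller offers 18.36, keeping 81.64.
Round 2 (the buyer proposes): the seller can get 81.64 next round, worth 0.73 × 81.64 = 59.5972 now, so the buyer offers 59.5972, keeping 40.4028.
Round 1 (the seller proposes): the buyer can get 40.4028 next round, worth 0.68 × 40.4028 = 27.473904 now; the seller offers that and keeps 72.526096.

72.53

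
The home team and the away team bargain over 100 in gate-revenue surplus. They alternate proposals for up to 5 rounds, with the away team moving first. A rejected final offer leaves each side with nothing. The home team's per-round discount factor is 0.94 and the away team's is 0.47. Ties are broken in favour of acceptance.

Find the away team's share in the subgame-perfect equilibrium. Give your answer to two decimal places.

28.17

Round 5 (the away team proposes): rejection yields 0 for the home team; the away team offers 0 and keeps 100.
Round 4 (the home team proposes): the away team can get 100 next round, worth 0.47 × 100 = 47 now; the home team offers that and keeps 53.
Round 3 (the away team proposes): the home team can get 53 next round, worth 0.94 × 53 = 49.82 now, so the away team offers 49.82, keeping 50.18.
Round 2 (the home team proposes): the away team can get 50.18 next round, worth 0.47 × 50.18 = 23.5846 now. The home team offers 23.5846 and keeps 100 − 23.5846 = 76.4154.
Round 1 (the away team proposes): the home team can get 76.4154 next round, worth 0.94 × 76.4154 = 71.830476 now, so the away team offers 71.830476, keeping 28.169524.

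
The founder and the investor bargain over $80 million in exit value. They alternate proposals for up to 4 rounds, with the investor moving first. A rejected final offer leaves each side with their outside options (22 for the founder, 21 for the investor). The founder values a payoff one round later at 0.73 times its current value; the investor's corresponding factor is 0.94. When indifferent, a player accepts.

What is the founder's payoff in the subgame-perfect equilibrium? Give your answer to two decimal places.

Work backward from the last round.
Round 4 (the founder proposes): the investor gets 21 if talks fail, so the founder offers 21 and keeps 59.
Round 3 (the investor proposes): the founder can get 59 next round, worth 0.73 × 59 = 43.07 now, so the investor offers 43.07, keeping 36.93.
Round 2 (the founder proposes): the investor can get 36.93 next round, worth 0.94 × 36.93 = 34.7142 now, so the founder offers 34.7142, keeping 45.2858.
Round 1 (the investor proposes): the founder can get 45.2858 next round, worth 0.73 × 45.2858 = 33.058634 now. The investor offers 33.058634 and keeps 80 − 33.058634 = 46.941366.

33.06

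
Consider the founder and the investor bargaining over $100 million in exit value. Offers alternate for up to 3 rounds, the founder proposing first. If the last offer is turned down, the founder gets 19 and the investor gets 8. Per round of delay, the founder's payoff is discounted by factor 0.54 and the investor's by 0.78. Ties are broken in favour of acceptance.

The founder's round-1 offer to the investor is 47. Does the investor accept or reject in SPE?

Accept

Round 3 (the founder proposes): the investor gets 8 if talks fail, so the founder offers 8 and keeps 92.
Round 2 (the investor proposes): the founder can get 92 next round, worth 0.54 × 92 = 49.68 now. The investor offers 49.68 and keeps 100 − 49.68 = 50.32.
So by rejecting in round 1, the investor gets 50.32 next round, worth 0.78 × 50.32 = 39.2496 now.
Offer 47 ≥ 39.2496, so the investor accepts.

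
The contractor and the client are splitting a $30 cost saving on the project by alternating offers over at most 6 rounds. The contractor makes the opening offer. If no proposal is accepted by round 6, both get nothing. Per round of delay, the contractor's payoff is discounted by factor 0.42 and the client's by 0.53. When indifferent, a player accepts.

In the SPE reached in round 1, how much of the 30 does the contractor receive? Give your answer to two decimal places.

17.94

Work backward from the last round.
Round 6 (the client proposes): rejection yields 0 for the contractor; the client offers 0 and keeps 30.
Round 5 (the contractor proposes): the client can get 30 next round, worth 0.53 × 30 = 15.9 now; the contractor offers that and keeps 14.1.
Round 4 (the client proposes): the contractor can get 14.1 next round, worth 0.42 × 14.1 = 5.922 now. The client offers 5.922 and keeps 30 − 5.922 = 24.078.
Round 3 (the contractor proposes): the client can get 24.078 next round, worth 0.53 × 24.078 = 12.76134 now; the contractor offers that and keeps 17.23866.
Round 2 (the client proposes): the contractor can get 17.23866 next round, worth 0.42 × 17.23866 = 7.2402372 now; the client offers that and keeps 22.7597628.
Round 1 (the contractor proposes): the client can get 22.7597628 next round, worth 0.53 × 22.7597628 = 12.062674284 now. The contractor offers 12.062674284 and keeps 30 − 12.062674284 = 17.937325716.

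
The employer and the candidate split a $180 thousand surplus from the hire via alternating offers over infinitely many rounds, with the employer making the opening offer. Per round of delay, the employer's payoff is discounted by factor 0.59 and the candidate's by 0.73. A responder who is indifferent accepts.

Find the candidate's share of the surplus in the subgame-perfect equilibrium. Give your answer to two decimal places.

94.63

When the employer proposes, the candidate accepts any offer worth at least 0.73 times what the candidate would get by proposing next round; and vice versa.
This gives x = 180 − 0.73y and y = 180 − 0.59x, where x and y are each side's share when it proposes.
Hence (1 − 0.73·0.59)x = 180(1 − 0.73), i.e. 0.5693·x = 48.6.
x ≈ 85.3680; the candidate's share is 180 − x ≈ 94.6320.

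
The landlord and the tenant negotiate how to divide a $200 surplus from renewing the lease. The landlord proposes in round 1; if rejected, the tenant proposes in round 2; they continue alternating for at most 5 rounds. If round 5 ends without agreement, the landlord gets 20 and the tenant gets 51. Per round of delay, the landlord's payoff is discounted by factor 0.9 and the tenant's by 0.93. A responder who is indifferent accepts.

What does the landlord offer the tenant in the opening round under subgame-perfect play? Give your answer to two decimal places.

By backward induction:
Round 5 (the landlord proposes): the tenant gets 51 if talks fail, so the landlord offers 51 and keeps 149.
Round 4 (the tenant proposes): the landlord can get 149 next round, worth 0.9 × 149 = 134.1 now. The tenant offers 134.1 and keeps 200 − 134.1 = 65.9.
Round 3 (the landlord proposes): the tenant can get 65.9 next round, worth 0.93 × 65.9 = 61.287 now, so the landlord offers 61.287, keeping 138.713.
Round 2 (the tenant proposes): the landlord can get 138.713 next round, worth 0.9 × 138.713 = 124.8417 now; the tenant offers that and keeps 75.1583.
Round 1 (the landlord proposes): the tenant can get 75.1583 next round, worth 0.93 × 75.1583 = 69.897219 now; the landlord offers that and keeps 130.102781.

69.90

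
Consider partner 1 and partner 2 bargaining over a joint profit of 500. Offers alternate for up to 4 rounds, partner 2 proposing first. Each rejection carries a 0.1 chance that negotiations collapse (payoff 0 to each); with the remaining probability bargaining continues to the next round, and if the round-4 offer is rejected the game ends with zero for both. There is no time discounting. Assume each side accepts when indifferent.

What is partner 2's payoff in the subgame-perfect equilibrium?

90.5

By backward induction:
Round 4 (partner 1 proposes): partner 2 will accept anything ≥ 0, so partner 1 offers 0 and keeps 500.
Round 3 (partner 2 proposes): rejecting gives partner 1 an expected 0.9 × 500 = 450, so partner 2 offers 450, keeping 50.
Round 2 (partner 1 proposes): rejecting gives partner 2 an expected 0.9 × 50 = 45; partner 1 offers that and keeps 455.
Round 1 (partner 2 proposes): rejecting gives partner 1 an expected 0.9 × 455 = 409.5. Partner 2 offers 409.5 and keeps 500 − 409.5 = 90.5.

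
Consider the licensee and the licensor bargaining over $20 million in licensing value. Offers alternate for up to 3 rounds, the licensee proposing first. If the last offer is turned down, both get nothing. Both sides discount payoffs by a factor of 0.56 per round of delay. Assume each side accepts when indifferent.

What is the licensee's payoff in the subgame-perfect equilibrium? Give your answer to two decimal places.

Round 3 (the licensee proposes): the licensor will accept anything ≥ 0, so the licensee offers 0 and keeps 20.
Round 2 (the licensor proposes): the licensee can get 20 next round, worth 0.56 × 20 = 11.2 now. The licensor offers 11.2 and keeps 20 − 11.2 = 8.8.
Round 1 (the licensee proposes): the licensor can get 8.8 next round, worth 0.56 × 8.8 = 4.928 now, so the licensee offers 4.928, keeping 15.072.

15.07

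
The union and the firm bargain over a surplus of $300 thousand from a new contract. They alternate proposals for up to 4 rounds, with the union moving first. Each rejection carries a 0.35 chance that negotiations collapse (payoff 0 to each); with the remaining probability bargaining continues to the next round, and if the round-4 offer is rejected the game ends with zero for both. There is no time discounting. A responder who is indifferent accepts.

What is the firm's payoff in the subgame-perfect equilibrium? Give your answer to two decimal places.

150.64

By backward induction:
Round 4 (the firm proposes): the union will accept anything ≥ 0, so the firm offers 0 and keeps 300.
Round 3 (the union proposes): rejecting gives the firm an expected 0.65 × 300 = 195; the union offers that and keeps 105.
Round 2 (the firm proposes): rejecting gives the union an expected 0.65 × 105 = 68.25. The firm offers 68.25 and keeps 300 − 68.25 = 231.75.
Round 1 (the union proposes): rejecting gives the firm an expected 0.65 × 231.75 = 150.6375. The union offers 150.6375 and keeps 300 − 150.6375 = 149.3625.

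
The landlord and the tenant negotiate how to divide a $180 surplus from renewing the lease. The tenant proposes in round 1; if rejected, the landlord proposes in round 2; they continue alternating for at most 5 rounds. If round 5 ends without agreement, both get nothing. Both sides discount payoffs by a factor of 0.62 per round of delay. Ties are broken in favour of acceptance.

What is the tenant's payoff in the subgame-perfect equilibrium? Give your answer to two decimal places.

121.29

Round 5 (the tenant proposes): the landlord will accept anything ≥ 0, so the tenant offers 0 and keeps 180.
Round 4 (the landlord proposes): the tenant can get 180 next round, worth 0.62 × 180 = 111.6 now, so the landlord offers 111.6, keeping 68.4.
Round 3 (the tenant proposes): the landlord can get 68.4 next round, worth 0.62 × 68.4 = 42.408 now, so the tenant offers 42.408, keeping 137.592.
Round 2 (the landlord proposes): the tenant can get 137.592 next round, worth 0.62 × 137.592 = 85.30704 now; the landlord offers that and keeps 94.69296.
Round 1 (the tenant proposes): the landlord can get 94.69296 next round, worth 0.62 × 94.69296 = 58.7096352 now, so the tenant offers 58.7096352, keeping 121.2903648.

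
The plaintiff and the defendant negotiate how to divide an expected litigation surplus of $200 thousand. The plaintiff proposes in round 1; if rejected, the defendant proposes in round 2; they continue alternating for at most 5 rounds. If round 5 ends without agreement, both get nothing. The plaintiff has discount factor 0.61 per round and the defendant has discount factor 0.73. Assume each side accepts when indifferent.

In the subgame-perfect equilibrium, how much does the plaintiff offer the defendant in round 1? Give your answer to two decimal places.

82.30

Work backward from the last round.
Round 5 (the plaintiff proposes): the defendant will accept anything ≥ 0, so the plaintiff offers 0 and keeps 200.
Round 4 (the defendant proposes): the plaintiff can get 200 next round, worth 0.61 × 200 = 122 now. The defendant offers 122 and keeps 200 − 122 = 78.
Round 3 (the plaintiff proposes): the defendant can get 78 next round, worth 0.73 × 78 = 56.94 now, so the plaintiff offers 56.94, keeping 143.06.
Round 2 (the defendant proposes): the plaintiff can get 143.06 next round, worth 0.61 × 143.06 = 87.2666 now, so the defendant offers 87.2666, keeping 112.7334.
Round 1 (the plaintiff proposes): the defendant can get 112.7334 next round, worth 0.73 × 112.7334 = 82.295382 now, so the plaintiff offers 82.295382, keeping 117.704618.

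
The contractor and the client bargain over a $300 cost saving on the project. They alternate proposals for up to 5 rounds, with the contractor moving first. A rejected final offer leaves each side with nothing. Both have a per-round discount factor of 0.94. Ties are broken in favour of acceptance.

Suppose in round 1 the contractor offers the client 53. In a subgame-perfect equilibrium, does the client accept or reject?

Accept

Round 5 (the contractor proposes): the client will accept anything ≥ 0, so the contractor offers 0 and keeps 300.
Round 4 (the client proposes): the contractor can get 300 next round, worth 0.94 × 300 = 282 now; the client offers that and keeps 18.
Round 3 (the contractor proposes): the client can get 18 next round, worth 0.94 × 18 = 16.92 now. The contractor offers 16.92 and keeps 300 − 16.92 = 283.08.
Round 2 (the client proposes): the contractor can get 283.08 next round, worth 0.94 × 283.08 = 266.0952 now; the client offers that and keeps 33.9048.
So by rejecting in round 1, the client gets 33.9048 next round, worth 0.94 × 33.9048 = 31.870512 now.
Offer 53 ≥ 31.870512, so the client accepts.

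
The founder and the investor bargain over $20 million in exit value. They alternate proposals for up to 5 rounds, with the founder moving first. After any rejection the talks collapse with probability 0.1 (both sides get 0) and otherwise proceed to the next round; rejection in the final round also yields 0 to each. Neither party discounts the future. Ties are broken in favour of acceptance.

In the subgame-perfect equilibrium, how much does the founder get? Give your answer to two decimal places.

Round 5 (the founder proposes): rejection yields 0 for the investor; the founder offers 0 and keeps 20.
Round 4 (the investor proposes): rejecting gives the founder an expected 0.9 × 20 = 18. The investor offers 18 and keeps 20 − 18 = 2.
Round 3 (the founder proposes): rejecting gives the investor an expected 0.9 × 2 = 1.8. The founder offers 1.8 and keeps 20 − 1.8 = 18.2.
Round 2 (the investor proposes): rejecting gives the founder an expected 0.9 × 18.2 = 16.38. The investor offers 16.38 and keeps 20 − 16.38 = 3.62.
Round 1 (the founder proposes): rejecting gives the investor an expected 0.9 × 3.62 = 3.258; the founder offers that and keeps 16.742.

16.74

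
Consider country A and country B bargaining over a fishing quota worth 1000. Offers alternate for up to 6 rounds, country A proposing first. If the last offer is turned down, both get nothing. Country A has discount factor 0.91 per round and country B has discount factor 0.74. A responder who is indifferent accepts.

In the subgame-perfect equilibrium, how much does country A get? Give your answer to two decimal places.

552.99

Solve by backward induction from round 6.
Round 6 (country B proposes): rejection yields 0 for country A; country B offers 0 and keeps 1000.
Round 5 (country A proposes): country B can get 1000 next round, worth 0.74 × 1000 = 740 now. Country A offers 740 and keeps 1000 − 740 = 260.
Round 4 (country B proposes): country A can get 260 next round, worth 0.91 × 260 = 236.6 now; country B offers that and keeps 763.4.
Round 3 (country A proposes): country B can get 763.4 next round, worth 0.74 × 763.4 = 564.916 now. Country A offers 564.916 and keeps 1000 − 564.916 = 435.084.
Round 2 (country B proposes): country A can get 435.084 next round, worth 0.91 × 435.084 = 395.92644 now. Country B offers 395.92644 and keeps 1000 − 395.92644 = 604.07356.
Round 1 (country A proposes): country B can get 604.07356 next round, worth 0.74 × 604.07356 = 447.0144344 now; country A offers that and keeps 552.9855656.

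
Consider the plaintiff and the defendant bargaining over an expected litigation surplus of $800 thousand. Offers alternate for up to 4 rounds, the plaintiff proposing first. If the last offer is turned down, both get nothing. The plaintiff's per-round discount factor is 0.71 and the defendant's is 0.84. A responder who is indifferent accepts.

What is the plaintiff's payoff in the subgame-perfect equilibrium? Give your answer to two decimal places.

By backward induction:
Round 4 (the defendant proposes): rejection yields 0 for the plaintiff; the defendant offers 0 and keeps 800.
Round 3 (the plaintiff proposes): the defendant can get 800 next round, worth 0.84 × 800 = 672 now. The plaintiff offers 672 and keeps 800 − 672 = 128.
Round 2 (the defendant proposes): the plaintiff can get 128 next round, worth 0.71 × 128 = 90.88 now; the defendant offers that and keeps 709.12.
Round 1 (the plaintiff proposes): the defendant can get 709.12 next round, worth 0.84 × 709.12 = 595.6608 now, so the plaintiff offers 595.6608, keeping 204.3392.

204.34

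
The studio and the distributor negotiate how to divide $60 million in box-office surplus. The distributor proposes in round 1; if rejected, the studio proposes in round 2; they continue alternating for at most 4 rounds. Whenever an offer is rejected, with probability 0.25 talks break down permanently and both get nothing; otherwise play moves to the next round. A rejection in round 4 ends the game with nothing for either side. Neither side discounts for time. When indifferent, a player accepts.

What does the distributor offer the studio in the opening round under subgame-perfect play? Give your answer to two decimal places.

36.56

By backward induction:
Round 4 (the studio proposes): rejection yields 0 for the distributor; the studio offers 0 and keeps 60.
Round 3 (the distributor proposes): rejecting gives the studio an expected 0.75 × 60 = 45; the distributor offers that and keeps 15.
Round 2 (the studio proposes): rejecting gives the distributor an expected 0.75 × 15 = 11.25; the studio offers that and keeps 48.75.
Round 1 (the distributor proposes): rejecting gives the studio an expected 0.75 × 48.75 = 36.5625; the distributor offers that and keeps 23.4375.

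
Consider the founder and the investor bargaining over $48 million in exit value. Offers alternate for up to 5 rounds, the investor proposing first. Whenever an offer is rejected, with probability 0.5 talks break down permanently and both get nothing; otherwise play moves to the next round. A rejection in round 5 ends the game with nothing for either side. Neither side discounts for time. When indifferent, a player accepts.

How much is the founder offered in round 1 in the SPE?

15

Round 5 (the investor proposes): rejection yields 0 for the founder; the investor offers 0 and keeps 48.
Round 4 (the founder proposes): rejecting gives the investor an expected 0.5 × 48 = 24, so the founder offers 24, keeping 24.
Round 3 (the investor proposes): rejecting gives the founder an expected 0.5 × 24 = 12. The investor offers 12 and keeps 48 − 12 = 36.
Round 2 (the founder proposes): rejecting gives the investor an expected 0.5 × 36 = 18, so the founder offers 18, keeping 30.
Round 1 (the investor proposes): rejecting gives the founder an expected 0.5 × 30 = 15, so the investor offers 15, keeping 33.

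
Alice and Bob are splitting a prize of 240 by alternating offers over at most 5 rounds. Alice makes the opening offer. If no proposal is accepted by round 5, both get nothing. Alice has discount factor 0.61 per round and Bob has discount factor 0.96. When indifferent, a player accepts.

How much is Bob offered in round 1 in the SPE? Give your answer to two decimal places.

Round 5 (Alice proposes): Bob will accept anything ≥ 0, so Alice offers 0 and keeps 240.
Round 4 (Bob proposes): Alice can get 240 next round, worth 0.61 × 240 = 146.4 now, so Bob offers 146.4, keeping 93.6.
Round 3 (Alice proposes): Bob can get 93.6 next round, worth 0.96 × 93.6 = 89.856 now; Alice offers that and keeps 150.144.
Round 2 (Bob proposes): Alice can get 150.144 next round, worth 0.61 × 150.144 = 91.58784 now. Bob offers 91.58784 and keeps 240 − 91.58784 = 148.41216.
Round 1 (Alice proposes): Bob can get 148.41216 next round, worth 0.96 × 148.41216 = 142.4756736 now, so Alice offers 142.4756736, keeping 97.5243264.

142.48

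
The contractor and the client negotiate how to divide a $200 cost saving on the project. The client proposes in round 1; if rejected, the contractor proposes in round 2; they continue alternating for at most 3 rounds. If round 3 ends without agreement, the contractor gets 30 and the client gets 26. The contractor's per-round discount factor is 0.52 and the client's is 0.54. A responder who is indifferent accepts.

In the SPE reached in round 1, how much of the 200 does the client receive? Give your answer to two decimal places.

Round 3 (the client proposes): the contractor gets 30 if talks fail, so the client offers 30 and keeps 170.
Round 2 (the contractor proposes): the client can get 170 next round, worth 0.54 × 170 = 91.8 now; the contractor offers that and keeps 108.2.
Round 1 (the client proposes): the contractor can get 108.2 next round, worth 0.52 × 108.2 = 56.264 now; the client offers that and keeps 143.736.

143.74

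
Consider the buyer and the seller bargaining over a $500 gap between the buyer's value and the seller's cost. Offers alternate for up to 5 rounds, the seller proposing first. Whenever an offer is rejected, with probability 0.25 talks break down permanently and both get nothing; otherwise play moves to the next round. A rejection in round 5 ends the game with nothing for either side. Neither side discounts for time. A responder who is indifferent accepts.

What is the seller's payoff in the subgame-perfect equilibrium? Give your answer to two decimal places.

Round 5 (the seller proposes): rejection yields 0 for the buyer; the seller offers 0 and keeps 500.
Round 4 (the buyer proposes): rejecting gives the seller an expected 0.75 × 500 = 375; the buyer offers that and keeps 125.
Round 3 (the seller proposes): rejecting gives the buyer an expected 0.75 × 125 = 93.75. The seller offers 93.75 and keeps 500 − 93.75 = 406.25.
Round 2 (the buyer proposes): rejecting gives the seller an expected 0.75 × 406.25 = 304.6875, so the buyer offers 304.6875, keeping 195.3125.
Round 1 (the seller proposes): rejecting gives the buyer an expected 0.75 × 195.3125 = 146.484375. The seller offers 146.484375 and keeps 500 − 146.484375 = 353.515625.

353.52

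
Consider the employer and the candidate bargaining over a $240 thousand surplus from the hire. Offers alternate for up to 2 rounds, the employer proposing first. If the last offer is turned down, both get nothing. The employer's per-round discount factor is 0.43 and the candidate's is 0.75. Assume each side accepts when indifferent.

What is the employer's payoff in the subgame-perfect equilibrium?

60

Round 2 (the candidate proposes): the employer will accept anything ≥ 0, so the candidate offers 0 and keeps 240.
Round 1 (the employer proposes): the candidate can get 240 next round, worth 0.75 × 240 = 180 now. The employer offers 180 and keeps 240 − 180 = 60.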